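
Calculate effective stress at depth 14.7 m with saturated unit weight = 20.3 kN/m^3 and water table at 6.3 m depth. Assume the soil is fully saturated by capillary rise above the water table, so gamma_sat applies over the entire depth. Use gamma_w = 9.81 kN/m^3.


Result: 216.01 kPa

Derivation:
Total stress = gamma_sat * depth
sigma = 20.3 * 14.7 = 298.41 kPa
Pore water pressure u = gamma_w * (depth - d_wt)
u = 9.81 * (14.7 - 6.3) = 82.404 kPa
Effective stress = sigma - u
sigma' = 298.41 - 82.404 = 216.01 kPa


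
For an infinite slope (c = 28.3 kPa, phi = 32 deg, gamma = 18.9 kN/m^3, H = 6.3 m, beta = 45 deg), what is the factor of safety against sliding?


Result: 1.1

Derivation:
Using Fs = c / (gamma*H*sin(beta)*cos(beta)) + tan(phi)/tan(beta)
Cohesion contribution = 28.3 / (18.9*6.3*sin(45)*cos(45))
Cohesion contribution = 0.475351
Friction contribution = tan(32)/tan(45) = 0.624869
Fs = 0.475351 + 0.624869
Fs = 1.1


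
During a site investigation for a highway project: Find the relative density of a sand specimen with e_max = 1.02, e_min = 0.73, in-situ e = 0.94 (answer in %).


Using Dr = (e_max - e) / (e_max - e_min) * 100
e_max - e = 1.02 - 0.94 = 0.08
e_max - e_min = 1.02 - 0.73 = 0.29
Dr = 0.08 / 0.29 * 100
Dr = 27.59 %


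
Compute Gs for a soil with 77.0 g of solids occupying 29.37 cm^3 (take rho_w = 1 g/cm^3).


Using Gs = m_s / (V_s * rho_w)
Since rho_w = 1 g/cm^3:
Gs = 77.0 / 29.37
Gs = 2.622


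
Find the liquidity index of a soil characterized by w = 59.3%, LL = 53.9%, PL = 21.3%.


First compute the plasticity index:
PI = LL - PL = 53.9 - 21.3 = 32.6
Then compute the liquidity index:
LI = (w - PL) / PI
LI = (59.3 - 21.3) / 32.6
LI = 1.166


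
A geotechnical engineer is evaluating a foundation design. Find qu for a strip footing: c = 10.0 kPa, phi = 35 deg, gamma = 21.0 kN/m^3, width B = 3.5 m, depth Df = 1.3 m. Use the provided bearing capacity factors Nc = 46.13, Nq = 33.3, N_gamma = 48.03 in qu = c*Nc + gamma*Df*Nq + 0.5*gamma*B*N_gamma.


Compute qu = c*Nc + gamma*Df*Nq + 0.5*gamma*B*N_gamma
Term 1: 10.0 * 46.13 = 461.3
Term 2: 21.0 * 1.3 * 33.3 = 909.09
Term 3: 0.5 * 21.0 * 3.5 * 48.03 = 1765.1025
qu = 461.3 + 909.09 + 1765.1025
qu = 3135.49 kPa


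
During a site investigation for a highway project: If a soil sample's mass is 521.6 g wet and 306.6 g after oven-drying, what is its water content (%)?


Using w = (m_wet - m_dry) / m_dry * 100
m_wet - m_dry = 521.6 - 306.6 = 215.0 g
w = 215.0 / 306.6 * 100
w = 70.12 %


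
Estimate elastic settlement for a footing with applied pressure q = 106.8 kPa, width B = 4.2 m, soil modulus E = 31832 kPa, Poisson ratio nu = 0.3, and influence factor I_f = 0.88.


Using Se = q * B * (1 - nu^2) * I_f / E
1 - nu^2 = 1 - 0.3^2 = 0.91
Se = 106.8 * 4.2 * 0.91 * 0.88 / 31832
Se = 0.011284 m
Convert to mm: Se = 0.011284 * 1000 = 11.284 mm


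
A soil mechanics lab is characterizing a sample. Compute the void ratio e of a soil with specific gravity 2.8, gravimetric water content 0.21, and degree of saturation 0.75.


Using the relation e = Gs * w / S
e = 2.8 * 0.21 / 0.75
e = 0.784


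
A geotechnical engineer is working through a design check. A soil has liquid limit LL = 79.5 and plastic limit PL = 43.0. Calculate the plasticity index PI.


Result: 36.5

Derivation:
Using PI = LL - PL
PI = 79.5 - 43.0
PI = 36.5


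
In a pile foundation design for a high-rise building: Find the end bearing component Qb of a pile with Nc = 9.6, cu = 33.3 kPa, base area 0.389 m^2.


Using Qb = Nc * cu * Ab
Qb = 9.6 * 33.3 * 0.389
Qb = 124.36 kN


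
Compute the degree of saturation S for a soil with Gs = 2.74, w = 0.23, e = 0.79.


Using S = Gs * w / e
S = 2.74 * 0.23 / 0.79
S = 0.7977


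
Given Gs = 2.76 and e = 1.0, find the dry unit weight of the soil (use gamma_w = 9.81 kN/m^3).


Using gamma_d = Gs * gamma_w / (1 + e)
gamma_d = 2.76 * 9.81 / (1 + 1.0)
gamma_d = 2.76 * 9.81 / 2.0
gamma_d = 13.538 kN/m^3


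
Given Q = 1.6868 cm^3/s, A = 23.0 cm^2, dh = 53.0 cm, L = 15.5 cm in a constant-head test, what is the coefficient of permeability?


Compute hydraulic gradient:
i = dh / L = 53.0 / 15.5 = 3.41935
Then apply Darcy's law:
k = Q / (A * i)
k = 1.6868 / (23.0 * 3.41935)
k = 1.6868 / 78.6452
k = 0.021448 cm/s


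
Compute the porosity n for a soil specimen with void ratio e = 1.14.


Using the relation n = e / (1 + e)
n = 1.14 / (1 + 1.14)
n = 1.14 / 2.14
n = 0.5327


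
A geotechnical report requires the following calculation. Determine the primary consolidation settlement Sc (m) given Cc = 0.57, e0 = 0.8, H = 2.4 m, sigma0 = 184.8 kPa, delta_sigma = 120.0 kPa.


Using Sc = Cc * H / (1 + e0) * log10((sigma0 + delta_sigma) / sigma0)
Stress ratio = (184.8 + 120.0) / 184.8 = 1.64935
log10(1.64935) = 0.217313
Cc * H / (1 + e0) = 0.57 * 2.4 / (1 + 0.8) = 0.76
Sc = 0.76 * 0.217313
Sc = 0.1652 m


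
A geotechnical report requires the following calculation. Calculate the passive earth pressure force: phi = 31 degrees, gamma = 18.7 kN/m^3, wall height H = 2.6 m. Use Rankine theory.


Compute passive earth pressure coefficient:
Kp = tan^2(45 + phi/2) = tan^2(60.5) = 3.124035
Compute passive force:
Pp = 0.5 * Kp * gamma * H^2
Pp = 0.5 * 3.124035 * 18.7 * 2.6^2
Pp = 197.46 kN/m


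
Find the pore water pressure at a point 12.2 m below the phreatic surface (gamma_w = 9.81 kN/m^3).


Using u = gamma_w * h_w
u = 9.81 * 12.2
u = 119.68 kPa


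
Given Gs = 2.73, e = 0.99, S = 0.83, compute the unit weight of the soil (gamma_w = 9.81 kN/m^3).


Using gamma = gamma_w * (Gs + S*e) / (1 + e)
Numerator: Gs + S*e = 2.73 + 0.83*0.99 = 3.5517
Denominator: 1 + e = 1 + 0.99 = 1.99
gamma = 9.81 * 3.5517 / 1.99
gamma = 17.509 kN/m^3


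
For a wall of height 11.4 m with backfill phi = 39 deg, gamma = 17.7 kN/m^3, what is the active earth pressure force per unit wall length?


Compute active earth pressure coefficient:
Ka = tan^2(45 - phi/2) = tan^2(25.5) = 0.227506
Compute active force:
Pa = 0.5 * Ka * gamma * H^2
Pa = 0.5 * 0.227506 * 17.7 * 11.4^2
Pa = 261.66 kN/m


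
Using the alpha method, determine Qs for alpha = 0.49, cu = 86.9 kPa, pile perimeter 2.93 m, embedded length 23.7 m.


Using Qs = alpha * cu * perimeter * L
Qs = 0.49 * 86.9 * 2.93 * 23.7
Qs = 2956.87 kN


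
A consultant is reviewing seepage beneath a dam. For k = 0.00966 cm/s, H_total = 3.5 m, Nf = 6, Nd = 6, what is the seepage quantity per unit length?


Convert k to m/s for unit consistency with H:
k = 0.00966 cm/s = 0.00966 / 100 m/s = 9.66e-05 m/s
Using q = k * H * Nf / Nd
Nf / Nd = 6 / 6 = 1.0
q = 9.66e-05 * 3.5 * 1.0
q = 0.0003381 m^3/s per m


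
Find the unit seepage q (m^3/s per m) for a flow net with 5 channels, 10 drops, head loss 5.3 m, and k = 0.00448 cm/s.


Result: 0.0001187 m^3/s per m

Derivation:
Convert k to m/s for unit consistency with H:
k = 0.00448 cm/s = 0.00448 / 100 m/s = 4.48e-05 m/s
Using q = k * H * Nf / Nd
Nf / Nd = 5 / 10 = 0.5
q = 4.48e-05 * 5.3 * 0.5
q = 0.0001187 m^3/s per m


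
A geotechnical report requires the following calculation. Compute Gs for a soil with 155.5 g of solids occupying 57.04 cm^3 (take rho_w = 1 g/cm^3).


Using Gs = m_s / (V_s * rho_w)
Since rho_w = 1 g/cm^3:
Gs = 155.5 / 57.04
Gs = 2.726


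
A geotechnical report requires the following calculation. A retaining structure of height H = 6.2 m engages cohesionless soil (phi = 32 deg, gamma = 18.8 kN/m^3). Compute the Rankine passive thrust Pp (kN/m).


Compute passive earth pressure coefficient:
Kp = tan^2(45 + phi/2) = tan^2(61.0) = 3.254588
Compute passive force:
Pp = 0.5 * Kp * gamma * H^2
Pp = 0.5 * 3.254588 * 18.8 * 6.2^2
Pp = 1176.0 kN/m


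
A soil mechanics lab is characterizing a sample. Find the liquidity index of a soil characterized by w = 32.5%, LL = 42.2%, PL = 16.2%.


First compute the plasticity index:
PI = LL - PL = 42.2 - 16.2 = 26.0
Then compute the liquidity index:
LI = (w - PL) / PI
LI = (32.5 - 16.2) / 26.0
LI = 0.627


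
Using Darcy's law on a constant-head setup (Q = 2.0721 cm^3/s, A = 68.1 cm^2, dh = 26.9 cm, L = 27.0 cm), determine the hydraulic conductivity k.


Result: 0.03054 cm/s

Derivation:
Compute hydraulic gradient:
i = dh / L = 26.9 / 27.0 = 0.996296
Then apply Darcy's law:
k = Q / (A * i)
k = 2.0721 / (68.1 * 0.996296)
k = 2.0721 / 67.8478
k = 0.03054 cm/s


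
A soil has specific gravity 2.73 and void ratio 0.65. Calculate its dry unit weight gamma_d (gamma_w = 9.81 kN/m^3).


Result: 16.231 kN/m^3

Derivation:
Using gamma_d = Gs * gamma_w / (1 + e)
gamma_d = 2.73 * 9.81 / (1 + 0.65)
gamma_d = 2.73 * 9.81 / 1.65
gamma_d = 16.231 kN/m^3


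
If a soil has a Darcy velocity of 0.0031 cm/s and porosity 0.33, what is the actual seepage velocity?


Using v_s = v_d / n
v_s = 0.0031 / 0.33
v_s = 0.00939 cm/s


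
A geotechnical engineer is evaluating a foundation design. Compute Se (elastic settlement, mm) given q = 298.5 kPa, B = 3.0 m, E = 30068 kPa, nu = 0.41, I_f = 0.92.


Using Se = q * B * (1 - nu^2) * I_f / E
1 - nu^2 = 1 - 0.41^2 = 0.8319
Se = 298.5 * 3.0 * 0.8319 * 0.92 / 30068
Se = 0.022794 m
Convert to mm: Se = 0.022794 * 1000 = 22.794 mm


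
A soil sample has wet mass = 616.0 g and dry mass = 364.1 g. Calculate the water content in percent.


Result: 69.18 %

Derivation:
Using w = (m_wet - m_dry) / m_dry * 100
m_wet - m_dry = 616.0 - 364.1 = 251.9 g
w = 251.9 / 364.1 * 100
w = 69.18 %


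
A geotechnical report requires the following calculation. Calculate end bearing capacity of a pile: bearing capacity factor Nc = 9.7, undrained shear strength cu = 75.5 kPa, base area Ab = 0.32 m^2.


Using Qb = Nc * cu * Ab
Qb = 9.7 * 75.5 * 0.32
Qb = 234.35 kN


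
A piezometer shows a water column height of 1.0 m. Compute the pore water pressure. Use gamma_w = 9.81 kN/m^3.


Using u = gamma_w * h_w
u = 9.81 * 1.0
u = 9.81 kPa


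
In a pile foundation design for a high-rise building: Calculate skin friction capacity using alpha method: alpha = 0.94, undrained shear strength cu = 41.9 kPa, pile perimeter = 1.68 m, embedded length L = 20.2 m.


Using Qs = alpha * cu * perimeter * L
Qs = 0.94 * 41.9 * 1.68 * 20.2
Qs = 1336.6 kN


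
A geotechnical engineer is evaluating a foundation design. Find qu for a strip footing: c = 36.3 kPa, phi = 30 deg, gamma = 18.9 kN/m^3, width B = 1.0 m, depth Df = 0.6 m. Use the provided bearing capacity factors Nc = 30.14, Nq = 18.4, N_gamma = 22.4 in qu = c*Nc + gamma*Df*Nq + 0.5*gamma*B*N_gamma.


Compute qu = c*Nc + gamma*Df*Nq + 0.5*gamma*B*N_gamma
Term 1: 36.3 * 30.14 = 1094.082
Term 2: 18.9 * 0.6 * 18.4 = 208.656
Term 3: 0.5 * 18.9 * 1.0 * 22.4 = 211.68
qu = 1094.082 + 208.656 + 211.68
qu = 1514.42 kPa


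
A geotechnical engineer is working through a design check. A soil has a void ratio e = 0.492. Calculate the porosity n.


Using the relation n = e / (1 + e)
n = 0.492 / (1 + 0.492)
n = 0.492 / 1.492
n = 0.3298


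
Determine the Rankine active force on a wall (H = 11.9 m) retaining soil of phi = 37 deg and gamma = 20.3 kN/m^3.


Result: 357.3 kN/m

Derivation:
Compute active earth pressure coefficient:
Ka = tan^2(45 - phi/2) = tan^2(26.5) = 0.248584
Compute active force:
Pa = 0.5 * Ka * gamma * H^2
Pa = 0.5 * 0.248584 * 20.3 * 11.9^2
Pa = 357.3 kN/m


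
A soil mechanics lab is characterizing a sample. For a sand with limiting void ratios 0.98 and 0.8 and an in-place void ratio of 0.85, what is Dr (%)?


Using Dr = (e_max - e) / (e_max - e_min) * 100
e_max - e = 0.98 - 0.85 = 0.13
e_max - e_min = 0.98 - 0.8 = 0.18
Dr = 0.13 / 0.18 * 100
Dr = 72.22 %


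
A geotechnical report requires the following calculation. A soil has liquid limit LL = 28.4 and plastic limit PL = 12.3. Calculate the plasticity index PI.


Using PI = LL - PL
PI = 28.4 - 12.3
PI = 16.1


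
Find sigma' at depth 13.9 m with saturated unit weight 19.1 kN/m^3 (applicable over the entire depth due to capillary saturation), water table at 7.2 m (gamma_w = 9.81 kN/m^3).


Total stress = gamma_sat * depth
sigma = 19.1 * 13.9 = 265.49 kPa
Pore water pressure u = gamma_w * (depth - d_wt)
u = 9.81 * (13.9 - 7.2) = 65.727 kPa
Effective stress = sigma - u
sigma' = 265.49 - 65.727 = 199.76 kPa


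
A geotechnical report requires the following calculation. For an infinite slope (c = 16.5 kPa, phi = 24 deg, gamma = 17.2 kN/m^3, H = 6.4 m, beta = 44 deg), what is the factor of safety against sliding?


Result: 0.761

Derivation:
Using Fs = c / (gamma*H*sin(beta)*cos(beta)) + tan(phi)/tan(beta)
Cohesion contribution = 16.5 / (17.2*6.4*sin(44)*cos(44))
Cohesion contribution = 0.299965
Friction contribution = tan(24)/tan(44) = 0.461048
Fs = 0.299965 + 0.461048
Fs = 0.761


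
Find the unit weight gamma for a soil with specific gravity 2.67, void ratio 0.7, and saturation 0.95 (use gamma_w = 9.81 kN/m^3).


Result: 19.245 kN/m^3

Derivation:
Using gamma = gamma_w * (Gs + S*e) / (1 + e)
Numerator: Gs + S*e = 2.67 + 0.95*0.7 = 3.335
Denominator: 1 + e = 1 + 0.7 = 1.7
gamma = 9.81 * 3.335 / 1.7
gamma = 19.245 kN/m^3


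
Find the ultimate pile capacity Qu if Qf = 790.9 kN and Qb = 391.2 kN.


Using Qu = Qf + Qb
Qu = 790.9 + 391.2
Qu = 1182.1 kN


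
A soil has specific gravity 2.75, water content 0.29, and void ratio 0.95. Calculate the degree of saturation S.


Result: 0.8395

Derivation:
Using S = Gs * w / e
S = 2.75 * 0.29 / 0.95
S = 0.8395


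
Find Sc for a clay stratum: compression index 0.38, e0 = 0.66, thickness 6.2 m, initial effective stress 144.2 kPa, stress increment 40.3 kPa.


Result: 0.1519 m

Derivation:
Using Sc = Cc * H / (1 + e0) * log10((sigma0 + delta_sigma) / sigma0)
Stress ratio = (144.2 + 40.3) / 144.2 = 1.27947
log10(1.27947) = 0.107031
Cc * H / (1 + e0) = 0.38 * 6.2 / (1 + 0.66) = 1.41928
Sc = 1.41928 * 0.107031
Sc = 0.1519 m


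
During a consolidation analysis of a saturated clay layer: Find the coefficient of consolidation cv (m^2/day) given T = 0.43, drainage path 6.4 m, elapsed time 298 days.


Result: 0.0591 m^2/day

Derivation:
Using cv = T * H_dr^2 / t
H_dr^2 = 6.4^2 = 40.96
cv = 0.43 * 40.96 / 298
cv = 0.0591 m^2/day


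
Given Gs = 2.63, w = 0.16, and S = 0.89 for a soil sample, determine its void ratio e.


Using the relation e = Gs * w / S
e = 2.63 * 0.16 / 0.89
e = 0.4728


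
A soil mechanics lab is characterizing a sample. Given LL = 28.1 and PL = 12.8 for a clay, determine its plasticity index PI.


Result: 15.3

Derivation:
Using PI = LL - PL
PI = 28.1 - 12.8
PI = 15.3


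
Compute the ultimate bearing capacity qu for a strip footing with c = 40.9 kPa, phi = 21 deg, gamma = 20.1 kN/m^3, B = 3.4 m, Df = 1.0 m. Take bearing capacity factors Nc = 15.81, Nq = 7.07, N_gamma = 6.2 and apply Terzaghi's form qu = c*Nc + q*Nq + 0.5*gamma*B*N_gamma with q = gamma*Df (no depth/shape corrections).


Compute qu = c*Nc + gamma*Df*Nq + 0.5*gamma*B*N_gamma
Term 1: 40.9 * 15.81 = 646.629
Term 2: 20.1 * 1.0 * 7.07 = 142.107
Term 3: 0.5 * 20.1 * 3.4 * 6.2 = 211.854
qu = 646.629 + 142.107 + 211.854
qu = 1000.59 kPa


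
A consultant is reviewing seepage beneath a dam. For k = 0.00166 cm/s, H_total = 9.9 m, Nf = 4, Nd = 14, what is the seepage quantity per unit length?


Convert k to m/s for unit consistency with H:
k = 0.00166 cm/s = 0.00166 / 100 m/s = 1.66e-05 m/s
Using q = k * H * Nf / Nd
Nf / Nd = 4 / 14 = 0.2857
q = 1.66e-05 * 9.9 * 0.2857
q = 4.695e-05 m^3/s per m


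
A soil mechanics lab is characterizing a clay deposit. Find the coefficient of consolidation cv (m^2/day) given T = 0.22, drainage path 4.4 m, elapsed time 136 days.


Result: 0.03132 m^2/day

Derivation:
Using cv = T * H_dr^2 / t
H_dr^2 = 4.4^2 = 19.36
cv = 0.22 * 19.36 / 136
cv = 0.03132 m^2/day


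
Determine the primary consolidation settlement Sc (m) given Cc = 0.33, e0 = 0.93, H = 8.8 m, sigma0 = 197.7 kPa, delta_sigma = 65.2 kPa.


Using Sc = Cc * H / (1 + e0) * log10((sigma0 + delta_sigma) / sigma0)
Stress ratio = (197.7 + 65.2) / 197.7 = 1.32979
log10(1.32979) = 0.123784
Cc * H / (1 + e0) = 0.33 * 8.8 / (1 + 0.93) = 1.50466
Sc = 1.50466 * 0.123784
Sc = 0.1863 m


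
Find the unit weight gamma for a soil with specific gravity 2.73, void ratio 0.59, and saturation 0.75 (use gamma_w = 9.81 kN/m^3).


Using gamma = gamma_w * (Gs + S*e) / (1 + e)
Numerator: Gs + S*e = 2.73 + 0.75*0.59 = 3.1725
Denominator: 1 + e = 1 + 0.59 = 1.59
gamma = 9.81 * 3.1725 / 1.59
gamma = 19.574 kN/m^3


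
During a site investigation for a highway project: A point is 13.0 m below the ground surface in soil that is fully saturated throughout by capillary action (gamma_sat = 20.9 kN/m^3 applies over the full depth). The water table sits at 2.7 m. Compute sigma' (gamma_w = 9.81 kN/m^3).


Total stress = gamma_sat * depth
sigma = 20.9 * 13.0 = 271.7 kPa
Pore water pressure u = gamma_w * (depth - d_wt)
u = 9.81 * (13.0 - 2.7) = 101.043 kPa
Effective stress = sigma - u
sigma' = 271.7 - 101.043 = 170.66 kPa


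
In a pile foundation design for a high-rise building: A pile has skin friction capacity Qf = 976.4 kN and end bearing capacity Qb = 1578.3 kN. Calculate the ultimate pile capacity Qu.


Result: 2554.7 kN

Derivation:
Using Qu = Qf + Qb
Qu = 976.4 + 1578.3
Qu = 2554.7 kN


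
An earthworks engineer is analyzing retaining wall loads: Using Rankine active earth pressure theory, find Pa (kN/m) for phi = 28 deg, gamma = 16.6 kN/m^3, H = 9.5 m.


Result: 270.44 kN/m

Derivation:
Compute active earth pressure coefficient:
Ka = tan^2(45 - phi/2) = tan^2(31.0) = 0.361033
Compute active force:
Pa = 0.5 * Ka * gamma * H^2
Pa = 0.5 * 0.361033 * 16.6 * 9.5^2
Pa = 270.44 kN/m


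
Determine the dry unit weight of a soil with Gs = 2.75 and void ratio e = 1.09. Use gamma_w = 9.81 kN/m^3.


Using gamma_d = Gs * gamma_w / (1 + e)
gamma_d = 2.75 * 9.81 / (1 + 1.09)
gamma_d = 2.75 * 9.81 / 2.09
gamma_d = 12.908 kN/m^3


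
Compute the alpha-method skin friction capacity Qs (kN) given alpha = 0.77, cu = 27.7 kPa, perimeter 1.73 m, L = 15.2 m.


Using Qs = alpha * cu * perimeter * L
Qs = 0.77 * 27.7 * 1.73 * 15.2
Qs = 560.87 kN


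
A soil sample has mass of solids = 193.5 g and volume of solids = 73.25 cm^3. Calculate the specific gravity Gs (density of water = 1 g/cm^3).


Using Gs = m_s / (V_s * rho_w)
Since rho_w = 1 g/cm^3:
Gs = 193.5 / 73.25
Gs = 2.642


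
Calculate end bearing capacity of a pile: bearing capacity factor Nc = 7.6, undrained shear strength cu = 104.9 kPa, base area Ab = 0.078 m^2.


Using Qb = Nc * cu * Ab
Qb = 7.6 * 104.9 * 0.078
Qb = 62.18 kN


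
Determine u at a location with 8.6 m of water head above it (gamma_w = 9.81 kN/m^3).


Using u = gamma_w * h_w
u = 9.81 * 8.6
u = 84.37 kPa


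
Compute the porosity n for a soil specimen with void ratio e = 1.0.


Using the relation n = e / (1 + e)
n = 1.0 / (1 + 1.0)
n = 1.0 / 2.0
n = 0.5


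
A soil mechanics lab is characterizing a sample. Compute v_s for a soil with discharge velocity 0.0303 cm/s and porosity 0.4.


Result: 0.07575 cm/s

Derivation:
Using v_s = v_d / n
v_s = 0.0303 / 0.4
v_s = 0.07575 cm/s


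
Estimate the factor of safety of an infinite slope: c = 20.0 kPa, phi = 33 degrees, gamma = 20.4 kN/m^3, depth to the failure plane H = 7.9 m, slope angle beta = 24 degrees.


Result: 1.793

Derivation:
Using Fs = c / (gamma*H*sin(beta)*cos(beta)) + tan(phi)/tan(beta)
Cohesion contribution = 20.0 / (20.4*7.9*sin(24)*cos(24))
Cohesion contribution = 0.333987
Friction contribution = tan(33)/tan(24) = 1.45859
Fs = 0.333987 + 1.45859
Fs = 1.793


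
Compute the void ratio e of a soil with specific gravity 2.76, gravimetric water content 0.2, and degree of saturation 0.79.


Using the relation e = Gs * w / S
e = 2.76 * 0.2 / 0.79
e = 0.6987


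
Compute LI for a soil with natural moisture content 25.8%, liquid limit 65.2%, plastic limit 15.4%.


Result: 0.209

Derivation:
First compute the plasticity index:
PI = LL - PL = 65.2 - 15.4 = 49.8
Then compute the liquidity index:
LI = (w - PL) / PI
LI = (25.8 - 15.4) / 49.8
LI = 0.209


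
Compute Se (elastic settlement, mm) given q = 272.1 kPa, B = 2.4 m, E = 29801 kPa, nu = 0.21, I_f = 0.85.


Using Se = q * B * (1 - nu^2) * I_f / E
1 - nu^2 = 1 - 0.21^2 = 0.9559
Se = 272.1 * 2.4 * 0.9559 * 0.85 / 29801
Se = 0.017805 m
Convert to mm: Se = 0.017805 * 1000 = 17.805 mm


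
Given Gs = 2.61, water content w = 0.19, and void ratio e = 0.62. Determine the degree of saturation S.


Result: 0.7998

Derivation:
Using S = Gs * w / e
S = 2.61 * 0.19 / 0.62
S = 0.7998


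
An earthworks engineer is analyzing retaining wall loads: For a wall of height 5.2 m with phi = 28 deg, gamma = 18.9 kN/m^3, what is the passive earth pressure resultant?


Result: 707.77 kN/m

Derivation:
Compute passive earth pressure coefficient:
Kp = tan^2(45 + phi/2) = tan^2(59.0) = 2.769826
Compute passive force:
Pp = 0.5 * Kp * gamma * H^2
Pp = 0.5 * 2.769826 * 18.9 * 5.2^2
Pp = 707.77 kN/m


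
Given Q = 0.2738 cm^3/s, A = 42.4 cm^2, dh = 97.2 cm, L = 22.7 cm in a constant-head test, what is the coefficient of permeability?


Compute hydraulic gradient:
i = dh / L = 97.2 / 22.7 = 4.28194
Then apply Darcy's law:
k = Q / (A * i)
k = 0.2738 / (42.4 * 4.28194)
k = 0.2738 / 181.554
k = 0.001508 cm/s


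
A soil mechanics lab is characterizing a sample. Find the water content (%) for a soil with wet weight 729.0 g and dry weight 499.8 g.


Result: 45.86 %

Derivation:
Using w = (m_wet - m_dry) / m_dry * 100
m_wet - m_dry = 729.0 - 499.8 = 229.2 g
w = 229.2 / 499.8 * 100
w = 45.86 %


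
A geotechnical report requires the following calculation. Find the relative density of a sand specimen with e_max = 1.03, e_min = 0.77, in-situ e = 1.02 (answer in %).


Result: 3.85 %

Derivation:
Using Dr = (e_max - e) / (e_max - e_min) * 100
e_max - e = 1.03 - 1.02 = 0.01
e_max - e_min = 1.03 - 0.77 = 0.26
Dr = 0.01 / 0.26 * 100
Dr = 3.85 %


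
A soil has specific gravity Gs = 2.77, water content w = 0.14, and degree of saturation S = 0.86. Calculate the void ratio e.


Result: 0.4509

Derivation:
Using the relation e = Gs * w / S
e = 2.77 * 0.14 / 0.86
e = 0.4509


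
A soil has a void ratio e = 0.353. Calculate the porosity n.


Result: 0.2609

Derivation:
Using the relation n = e / (1 + e)
n = 0.353 / (1 + 0.353)
n = 0.353 / 1.353
n = 0.2609


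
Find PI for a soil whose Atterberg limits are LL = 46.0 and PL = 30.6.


Result: 15.4

Derivation:
Using PI = LL - PL
PI = 46.0 - 30.6
PI = 15.4


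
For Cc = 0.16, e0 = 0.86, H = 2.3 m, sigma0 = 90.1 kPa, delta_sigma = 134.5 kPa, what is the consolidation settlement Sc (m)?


Result: 0.0785 m

Derivation:
Using Sc = Cc * H / (1 + e0) * log10((sigma0 + delta_sigma) / sigma0)
Stress ratio = (90.1 + 134.5) / 90.1 = 2.49279
log10(2.49279) = 0.396685
Cc * H / (1 + e0) = 0.16 * 2.3 / (1 + 0.86) = 0.197849
Sc = 0.197849 * 0.396685
Sc = 0.0785 m


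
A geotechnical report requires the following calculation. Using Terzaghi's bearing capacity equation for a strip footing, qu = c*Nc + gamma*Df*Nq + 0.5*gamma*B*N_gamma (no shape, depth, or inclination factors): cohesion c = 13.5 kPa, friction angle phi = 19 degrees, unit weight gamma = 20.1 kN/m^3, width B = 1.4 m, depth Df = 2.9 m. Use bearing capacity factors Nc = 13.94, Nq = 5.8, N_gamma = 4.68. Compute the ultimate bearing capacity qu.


Compute qu = c*Nc + gamma*Df*Nq + 0.5*gamma*B*N_gamma
Term 1: 13.5 * 13.94 = 188.19
Term 2: 20.1 * 2.9 * 5.8 = 338.082
Term 3: 0.5 * 20.1 * 1.4 * 4.68 = 65.8476
qu = 188.19 + 338.082 + 65.8476
qu = 592.12 kPa


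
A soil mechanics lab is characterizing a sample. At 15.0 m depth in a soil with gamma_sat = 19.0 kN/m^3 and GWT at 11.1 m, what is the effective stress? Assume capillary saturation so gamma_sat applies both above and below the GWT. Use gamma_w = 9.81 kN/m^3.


Result: 246.74 kPa

Derivation:
Total stress = gamma_sat * depth
sigma = 19.0 * 15.0 = 285.0 kPa
Pore water pressure u = gamma_w * (depth - d_wt)
u = 9.81 * (15.0 - 11.1) = 38.259 kPa
Effective stress = sigma - u
sigma' = 285.0 - 38.259 = 246.74 kPa


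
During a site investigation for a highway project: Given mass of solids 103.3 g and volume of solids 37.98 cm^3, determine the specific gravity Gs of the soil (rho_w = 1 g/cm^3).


Using Gs = m_s / (V_s * rho_w)
Since rho_w = 1 g/cm^3:
Gs = 103.3 / 37.98
Gs = 2.72


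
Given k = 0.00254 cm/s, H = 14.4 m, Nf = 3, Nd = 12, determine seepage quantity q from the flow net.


Result: 9.144e-05 m^3/s per m

Derivation:
Convert k to m/s for unit consistency with H:
k = 0.00254 cm/s = 0.00254 / 100 m/s = 2.54e-05 m/s
Using q = k * H * Nf / Nd
Nf / Nd = 3 / 12 = 0.25
q = 2.54e-05 * 14.4 * 0.25
q = 9.144e-05 m^3/s per m


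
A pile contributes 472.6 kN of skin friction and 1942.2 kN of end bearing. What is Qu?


Using Qu = Qf + Qb
Qu = 472.6 + 1942.2
Qu = 2414.8 kN


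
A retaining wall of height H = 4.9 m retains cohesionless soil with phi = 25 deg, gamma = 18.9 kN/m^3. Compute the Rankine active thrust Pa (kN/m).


Compute active earth pressure coefficient:
Ka = tan^2(45 - phi/2) = tan^2(32.5) = 0.405859
Compute active force:
Pa = 0.5 * Ka * gamma * H^2
Pa = 0.5 * 0.405859 * 18.9 * 4.9^2
Pa = 92.09 kN/m


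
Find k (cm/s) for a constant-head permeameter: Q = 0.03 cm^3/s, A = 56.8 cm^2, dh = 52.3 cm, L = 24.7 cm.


Result: 0.000249 cm/s

Derivation:
Compute hydraulic gradient:
i = dh / L = 52.3 / 24.7 = 2.11741
Then apply Darcy's law:
k = Q / (A * i)
k = 0.03 / (56.8 * 2.11741)
k = 0.03 / 120.269
k = 0.000249 cm/s


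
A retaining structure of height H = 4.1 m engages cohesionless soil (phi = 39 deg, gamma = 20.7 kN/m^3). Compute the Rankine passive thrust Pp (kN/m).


Result: 764.74 kN/m

Derivation:
Compute passive earth pressure coefficient:
Kp = tan^2(45 + phi/2) = tan^2(64.5) = 4.395495
Compute passive force:
Pp = 0.5 * Kp * gamma * H^2
Pp = 0.5 * 4.395495 * 20.7 * 4.1^2
Pp = 764.74 kN/m


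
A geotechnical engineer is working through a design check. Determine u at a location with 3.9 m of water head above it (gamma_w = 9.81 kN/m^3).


Result: 38.26 kPa

Derivation:
Using u = gamma_w * h_w
u = 9.81 * 3.9
u = 38.26 kPa


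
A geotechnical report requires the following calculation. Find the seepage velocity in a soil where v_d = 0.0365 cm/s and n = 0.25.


Using v_s = v_d / n
v_s = 0.0365 / 0.25
v_s = 0.146 cm/s


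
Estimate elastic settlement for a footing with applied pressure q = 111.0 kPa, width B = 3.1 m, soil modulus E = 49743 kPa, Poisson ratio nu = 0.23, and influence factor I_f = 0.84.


Result: 5.503 mm

Derivation:
Using Se = q * B * (1 - nu^2) * I_f / E
1 - nu^2 = 1 - 0.23^2 = 0.9471
Se = 111.0 * 3.1 * 0.9471 * 0.84 / 49743
Se = 0.005503 m
Convert to mm: Se = 0.005503 * 1000 = 5.503 mm


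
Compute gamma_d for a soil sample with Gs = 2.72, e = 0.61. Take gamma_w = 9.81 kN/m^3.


Using gamma_d = Gs * gamma_w / (1 + e)
gamma_d = 2.72 * 9.81 / (1 + 0.61)
gamma_d = 2.72 * 9.81 / 1.61
gamma_d = 16.573 kN/m^3


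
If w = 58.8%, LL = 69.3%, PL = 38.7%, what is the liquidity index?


Result: 0.657

Derivation:
First compute the plasticity index:
PI = LL - PL = 69.3 - 38.7 = 30.6
Then compute the liquidity index:
LI = (w - PL) / PI
LI = (58.8 - 38.7) / 30.6
LI = 0.657


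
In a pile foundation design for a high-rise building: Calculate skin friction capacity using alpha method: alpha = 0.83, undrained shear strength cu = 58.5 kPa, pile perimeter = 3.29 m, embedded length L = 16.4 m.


Using Qs = alpha * cu * perimeter * L
Qs = 0.83 * 58.5 * 3.29 * 16.4
Qs = 2619.83 kN


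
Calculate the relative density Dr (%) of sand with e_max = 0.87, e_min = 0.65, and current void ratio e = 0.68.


Result: 86.36 %

Derivation:
Using Dr = (e_max - e) / (e_max - e_min) * 100
e_max - e = 0.87 - 0.68 = 0.19
e_max - e_min = 0.87 - 0.65 = 0.22
Dr = 0.19 / 0.22 * 100
Dr = 86.36 %


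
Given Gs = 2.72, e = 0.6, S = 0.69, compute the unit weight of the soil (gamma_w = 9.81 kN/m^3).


Using gamma = gamma_w * (Gs + S*e) / (1 + e)
Numerator: Gs + S*e = 2.72 + 0.69*0.6 = 3.134
Denominator: 1 + e = 1 + 0.6 = 1.6
gamma = 9.81 * 3.134 / 1.6
gamma = 19.215 kN/m^3


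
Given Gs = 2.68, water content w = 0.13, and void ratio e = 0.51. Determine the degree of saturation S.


Result: 0.6831

Derivation:
Using S = Gs * w / e
S = 2.68 * 0.13 / 0.51
S = 0.6831


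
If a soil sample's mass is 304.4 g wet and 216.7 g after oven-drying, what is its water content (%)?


Using w = (m_wet - m_dry) / m_dry * 100
m_wet - m_dry = 304.4 - 216.7 = 87.7 g
w = 87.7 / 216.7 * 100
w = 40.47 %


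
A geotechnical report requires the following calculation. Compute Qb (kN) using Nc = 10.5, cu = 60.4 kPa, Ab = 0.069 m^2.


Result: 43.76 kN

Derivation:
Using Qb = Nc * cu * Ab
Qb = 10.5 * 60.4 * 0.069
Qb = 43.76 kN


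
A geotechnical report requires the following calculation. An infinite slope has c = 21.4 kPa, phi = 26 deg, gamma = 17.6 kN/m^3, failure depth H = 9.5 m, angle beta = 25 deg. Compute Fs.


Using Fs = c / (gamma*H*sin(beta)*cos(beta)) + tan(phi)/tan(beta)
Cohesion contribution = 21.4 / (17.6*9.5*sin(25)*cos(25))
Cohesion contribution = 0.334159
Friction contribution = tan(26)/tan(25) = 1.04595
Fs = 0.334159 + 1.04595
Fs = 1.38


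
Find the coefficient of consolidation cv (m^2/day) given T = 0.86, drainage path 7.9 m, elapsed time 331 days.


Result: 0.16215 m^2/day

Derivation:
Using cv = T * H_dr^2 / t
H_dr^2 = 7.9^2 = 62.41
cv = 0.86 * 62.41 / 331
cv = 0.16215 m^2/day


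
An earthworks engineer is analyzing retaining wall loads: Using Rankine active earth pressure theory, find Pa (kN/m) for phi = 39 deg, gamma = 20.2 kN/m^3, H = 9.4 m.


Compute active earth pressure coefficient:
Ka = tan^2(45 - phi/2) = tan^2(25.5) = 0.227506
Compute active force:
Pa = 0.5 * Ka * gamma * H^2
Pa = 0.5 * 0.227506 * 20.2 * 9.4^2
Pa = 203.03 kN/m


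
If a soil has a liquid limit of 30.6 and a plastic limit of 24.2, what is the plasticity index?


Using PI = LL - PL
PI = 30.6 - 24.2
PI = 6.4


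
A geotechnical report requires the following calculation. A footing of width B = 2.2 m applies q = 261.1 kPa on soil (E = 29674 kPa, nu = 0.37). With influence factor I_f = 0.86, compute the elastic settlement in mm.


Using Se = q * B * (1 - nu^2) * I_f / E
1 - nu^2 = 1 - 0.37^2 = 0.8631
Se = 261.1 * 2.2 * 0.8631 * 0.86 / 29674
Se = 0.014369 m
Convert to mm: Se = 0.014369 * 1000 = 14.369 mm


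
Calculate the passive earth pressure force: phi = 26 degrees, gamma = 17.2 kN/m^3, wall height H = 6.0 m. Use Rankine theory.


Compute passive earth pressure coefficient:
Kp = tan^2(45 + phi/2) = tan^2(58.0) = 2.561071
Compute passive force:
Pp = 0.5 * Kp * gamma * H^2
Pp = 0.5 * 2.561071 * 17.2 * 6.0^2
Pp = 792.91 kN/m


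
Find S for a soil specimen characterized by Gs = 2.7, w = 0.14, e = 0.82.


Using S = Gs * w / e
S = 2.7 * 0.14 / 0.82
S = 0.461


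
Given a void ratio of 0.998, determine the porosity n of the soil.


Using the relation n = e / (1 + e)
n = 0.998 / (1 + 0.998)
n = 0.998 / 1.998
n = 0.4995


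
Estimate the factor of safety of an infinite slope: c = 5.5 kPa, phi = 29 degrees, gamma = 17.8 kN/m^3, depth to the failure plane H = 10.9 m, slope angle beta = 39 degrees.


Result: 0.742

Derivation:
Using Fs = c / (gamma*H*sin(beta)*cos(beta)) + tan(phi)/tan(beta)
Cohesion contribution = 5.5 / (17.8*10.9*sin(39)*cos(39))
Cohesion contribution = 0.0579618
Friction contribution = tan(29)/tan(39) = 0.684515
Fs = 0.0579618 + 0.684515
Fs = 0.742


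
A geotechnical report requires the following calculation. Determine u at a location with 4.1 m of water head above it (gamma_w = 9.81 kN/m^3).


Result: 40.22 kPa

Derivation:
Using u = gamma_w * h_w
u = 9.81 * 4.1
u = 40.22 kPa


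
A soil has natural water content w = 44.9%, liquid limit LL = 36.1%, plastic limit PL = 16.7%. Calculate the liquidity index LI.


First compute the plasticity index:
PI = LL - PL = 36.1 - 16.7 = 19.4
Then compute the liquidity index:
LI = (w - PL) / PI
LI = (44.9 - 16.7) / 19.4
LI = 1.454


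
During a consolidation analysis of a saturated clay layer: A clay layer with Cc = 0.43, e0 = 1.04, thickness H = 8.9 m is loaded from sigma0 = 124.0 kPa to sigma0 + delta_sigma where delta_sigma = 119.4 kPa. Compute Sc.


Result: 0.5495 m

Derivation:
Using Sc = Cc * H / (1 + e0) * log10((sigma0 + delta_sigma) / sigma0)
Stress ratio = (124.0 + 119.4) / 124.0 = 1.9629
log10(1.9629) = 0.292899
Cc * H / (1 + e0) = 0.43 * 8.9 / (1 + 1.04) = 1.87598
Sc = 1.87598 * 0.292899
Sc = 0.5495 m


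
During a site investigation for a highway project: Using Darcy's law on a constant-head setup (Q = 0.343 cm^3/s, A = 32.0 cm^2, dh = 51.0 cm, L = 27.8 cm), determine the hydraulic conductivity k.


Compute hydraulic gradient:
i = dh / L = 51.0 / 27.8 = 1.83453
Then apply Darcy's law:
k = Q / (A * i)
k = 0.343 / (32.0 * 1.83453)
k = 0.343 / 58.705
k = 0.005843 cm/s


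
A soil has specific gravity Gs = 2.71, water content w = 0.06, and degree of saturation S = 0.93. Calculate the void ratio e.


Using the relation e = Gs * w / S
e = 2.71 * 0.06 / 0.93
e = 0.1748


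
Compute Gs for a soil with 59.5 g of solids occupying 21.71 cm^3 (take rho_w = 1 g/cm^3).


Result: 2.741

Derivation:
Using Gs = m_s / (V_s * rho_w)
Since rho_w = 1 g/cm^3:
Gs = 59.5 / 21.71
Gs = 2.741


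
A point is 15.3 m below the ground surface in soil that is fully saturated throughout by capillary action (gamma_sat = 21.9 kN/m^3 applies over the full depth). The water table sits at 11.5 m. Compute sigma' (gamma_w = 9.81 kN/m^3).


Result: 297.79 kPa

Derivation:
Total stress = gamma_sat * depth
sigma = 21.9 * 15.3 = 335.07 kPa
Pore water pressure u = gamma_w * (depth - d_wt)
u = 9.81 * (15.3 - 11.5) = 37.278 kPa
Effective stress = sigma - u
sigma' = 335.07 - 37.278 = 297.79 kPa


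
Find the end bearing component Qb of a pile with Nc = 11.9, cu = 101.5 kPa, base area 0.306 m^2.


Result: 369.6 kN

Derivation:
Using Qb = Nc * cu * Ab
Qb = 11.9 * 101.5 * 0.306
Qb = 369.6 kN


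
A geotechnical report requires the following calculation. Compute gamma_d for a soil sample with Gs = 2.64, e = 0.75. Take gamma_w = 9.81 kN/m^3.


Using gamma_d = Gs * gamma_w / (1 + e)
gamma_d = 2.64 * 9.81 / (1 + 0.75)
gamma_d = 2.64 * 9.81 / 1.75
gamma_d = 14.799 kN/m^3


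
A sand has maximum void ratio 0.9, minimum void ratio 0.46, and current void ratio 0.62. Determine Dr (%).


Using Dr = (e_max - e) / (e_max - e_min) * 100
e_max - e = 0.9 - 0.62 = 0.28
e_max - e_min = 0.9 - 0.46 = 0.44
Dr = 0.28 / 0.44 * 100
Dr = 63.64 %


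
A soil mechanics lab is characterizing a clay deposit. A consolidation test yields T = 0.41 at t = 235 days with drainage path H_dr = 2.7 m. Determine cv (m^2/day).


Using cv = T * H_dr^2 / t
H_dr^2 = 2.7^2 = 7.29
cv = 0.41 * 7.29 / 235
cv = 0.01272 m^2/day


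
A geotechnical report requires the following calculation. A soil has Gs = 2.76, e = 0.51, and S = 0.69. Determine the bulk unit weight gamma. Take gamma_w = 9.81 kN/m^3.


Result: 20.217 kN/m^3

Derivation:
Using gamma = gamma_w * (Gs + S*e) / (1 + e)
Numerator: Gs + S*e = 2.76 + 0.69*0.51 = 3.1119
Denominator: 1 + e = 1 + 0.51 = 1.51
gamma = 9.81 * 3.1119 / 1.51
gamma = 20.217 kN/m^3


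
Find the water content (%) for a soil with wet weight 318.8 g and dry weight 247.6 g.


Using w = (m_wet - m_dry) / m_dry * 100
m_wet - m_dry = 318.8 - 247.6 = 71.2 g
w = 71.2 / 247.6 * 100
w = 28.76 %


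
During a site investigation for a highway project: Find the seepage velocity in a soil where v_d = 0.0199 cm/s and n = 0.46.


Result: 0.04326 cm/s

Derivation:
Using v_s = v_d / n
v_s = 0.0199 / 0.46
v_s = 0.04326 cm/s


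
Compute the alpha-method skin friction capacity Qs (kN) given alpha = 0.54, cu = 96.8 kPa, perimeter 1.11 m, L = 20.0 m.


Result: 1160.44 kN

Derivation:
Using Qs = alpha * cu * perimeter * L
Qs = 0.54 * 96.8 * 1.11 * 20.0
Qs = 1160.44 kN


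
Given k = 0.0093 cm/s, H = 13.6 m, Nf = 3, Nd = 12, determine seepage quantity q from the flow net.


Convert k to m/s for unit consistency with H:
k = 0.0093 cm/s = 0.0093 / 100 m/s = 9.3e-05 m/s
Using q = k * H * Nf / Nd
Nf / Nd = 3 / 12 = 0.25
q = 9.3e-05 * 13.6 * 0.25
q = 0.0003162 m^3/s per m


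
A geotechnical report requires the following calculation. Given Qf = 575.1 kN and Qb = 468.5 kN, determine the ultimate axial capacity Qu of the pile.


Using Qu = Qf + Qb
Qu = 575.1 + 468.5
Qu = 1043.6 kN


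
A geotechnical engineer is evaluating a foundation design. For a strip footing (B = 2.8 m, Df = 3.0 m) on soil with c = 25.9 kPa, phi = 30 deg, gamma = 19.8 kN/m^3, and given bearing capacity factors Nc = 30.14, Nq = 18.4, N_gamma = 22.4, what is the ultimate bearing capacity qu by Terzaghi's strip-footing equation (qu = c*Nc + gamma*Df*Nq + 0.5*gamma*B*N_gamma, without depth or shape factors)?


Result: 2494.51 kPa

Derivation:
Compute qu = c*Nc + gamma*Df*Nq + 0.5*gamma*B*N_gamma
Term 1: 25.9 * 30.14 = 780.626
Term 2: 19.8 * 3.0 * 18.4 = 1092.96
Term 3: 0.5 * 19.8 * 2.8 * 22.4 = 620.928
qu = 780.626 + 1092.96 + 620.928
qu = 2494.51 kPa


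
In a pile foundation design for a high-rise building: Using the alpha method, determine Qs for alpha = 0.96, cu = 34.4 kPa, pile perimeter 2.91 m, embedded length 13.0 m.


Using Qs = alpha * cu * perimeter * L
Qs = 0.96 * 34.4 * 2.91 * 13.0
Qs = 1249.3 kN


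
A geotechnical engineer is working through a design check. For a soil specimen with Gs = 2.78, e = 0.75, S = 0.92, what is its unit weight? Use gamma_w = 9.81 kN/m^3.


Result: 19.452 kN/m^3

Derivation:
Using gamma = gamma_w * (Gs + S*e) / (1 + e)
Numerator: Gs + S*e = 2.78 + 0.92*0.75 = 3.47
Denominator: 1 + e = 1 + 0.75 = 1.75
gamma = 9.81 * 3.47 / 1.75
gamma = 19.452 kN/m^3


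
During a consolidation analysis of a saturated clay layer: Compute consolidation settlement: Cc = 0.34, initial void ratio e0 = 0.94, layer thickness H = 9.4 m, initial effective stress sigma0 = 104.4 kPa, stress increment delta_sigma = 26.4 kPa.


Using Sc = Cc * H / (1 + e0) * log10((sigma0 + delta_sigma) / sigma0)
Stress ratio = (104.4 + 26.4) / 104.4 = 1.25287
log10(1.25287) = 0.0979072
Cc * H / (1 + e0) = 0.34 * 9.4 / (1 + 0.94) = 1.64742
Sc = 1.64742 * 0.0979072
Sc = 0.1613 m


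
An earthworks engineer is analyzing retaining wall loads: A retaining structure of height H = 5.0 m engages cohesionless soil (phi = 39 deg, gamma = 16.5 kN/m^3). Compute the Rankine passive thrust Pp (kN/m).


Compute passive earth pressure coefficient:
Kp = tan^2(45 + phi/2) = tan^2(64.5) = 4.395495
Compute passive force:
Pp = 0.5 * Kp * gamma * H^2
Pp = 0.5 * 4.395495 * 16.5 * 5.0^2
Pp = 906.57 kN/m


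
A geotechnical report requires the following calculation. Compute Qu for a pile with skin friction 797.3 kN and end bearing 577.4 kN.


Using Qu = Qf + Qb
Qu = 797.3 + 577.4
Qu = 1374.7 kN


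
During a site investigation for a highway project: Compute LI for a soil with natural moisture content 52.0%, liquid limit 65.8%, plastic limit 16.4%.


Result: 0.721

Derivation:
First compute the plasticity index:
PI = LL - PL = 65.8 - 16.4 = 49.4
Then compute the liquidity index:
LI = (w - PL) / PI
LI = (52.0 - 16.4) / 49.4
LI = 0.721


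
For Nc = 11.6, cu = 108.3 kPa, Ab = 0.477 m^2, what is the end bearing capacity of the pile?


Result: 599.25 kN

Derivation:
Using Qb = Nc * cu * Ab
Qb = 11.6 * 108.3 * 0.477
Qb = 599.25 kN


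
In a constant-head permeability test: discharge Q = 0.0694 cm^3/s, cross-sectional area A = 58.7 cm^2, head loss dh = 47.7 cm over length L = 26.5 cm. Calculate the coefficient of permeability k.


Result: 0.000657 cm/s

Derivation:
Compute hydraulic gradient:
i = dh / L = 47.7 / 26.5 = 1.8
Then apply Darcy's law:
k = Q / (A * i)
k = 0.0694 / (58.7 * 1.8)
k = 0.0694 / 105.66
k = 0.000657 cm/s


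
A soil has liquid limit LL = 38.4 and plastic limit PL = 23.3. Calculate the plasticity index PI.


Result: 15.1

Derivation:
Using PI = LL - PL
PI = 38.4 - 23.3
PI = 15.1
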